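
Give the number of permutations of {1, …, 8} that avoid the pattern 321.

1430

For any fixed pattern of length 3, the pattern-avoiding permutations of [8] number C_8.
C_8 = C(16,8)/9 = 12870/9 = 1430.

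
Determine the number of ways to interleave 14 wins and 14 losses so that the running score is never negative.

Ballot sequences with n votes each where one side never trails are Dyck words, counted by C_n; here n = 14.
C_14 = C(28,14)/15 = 40116600/15 = 2674440.

2674440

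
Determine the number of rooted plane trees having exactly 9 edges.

4862

A rooted plane tree with 9 edges has 10 nodes, and the count is C_9.
C_9 = C(18,9)/10 = 48620/10 = 4862.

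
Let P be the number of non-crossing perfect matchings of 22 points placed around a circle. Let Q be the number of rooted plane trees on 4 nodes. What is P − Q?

58781

Pairing 22 circle points by 11 non-crossing chords gives C_11 matchings. So P = C_11 = 58786.
A rooted plane tree on 4 nodes has 3 edges, and such trees are counted by C_3. So Q = C_3 = 5.
P − Q = 58786 − 5 = 58781.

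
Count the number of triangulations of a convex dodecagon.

The number of triangulations of a 12-gon is the Catalan number C_10 (index = sides − 2).
C_10 = C_9 · 2(2·9+1)/(9+2) = 4862 · 38/11 = 16796.

16796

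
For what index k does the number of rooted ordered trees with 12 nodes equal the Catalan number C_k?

11

A rooted plane tree on 12 nodes has 11 edges, and such trees are counted by C_11.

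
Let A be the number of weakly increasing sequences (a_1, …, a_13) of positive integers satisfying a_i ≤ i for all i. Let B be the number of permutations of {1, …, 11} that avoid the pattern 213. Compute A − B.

Weakly increasing sequences with a_i ≤ i biject with Dyck paths of semilength 13, so there are C_13. So A = C_13 = 742900.
For any fixed pattern of length 3, the pattern-avoiding permutations of [11] number C_11. So B = C_11 = 58786.
A − B = 742900 − 58786 = 684114.

684114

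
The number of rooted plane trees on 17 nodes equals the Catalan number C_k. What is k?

Rooted ordered (plane) trees on m nodes have m−1 edges and are counted by C_{m−1}; m = 17 gives C_16.

16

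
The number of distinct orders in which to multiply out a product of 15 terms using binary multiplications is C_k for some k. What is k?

14

Parenthesizations of m factors correspond to full binary trees with m leaves, counted by C_{m−1}; m = 15 gives C_14.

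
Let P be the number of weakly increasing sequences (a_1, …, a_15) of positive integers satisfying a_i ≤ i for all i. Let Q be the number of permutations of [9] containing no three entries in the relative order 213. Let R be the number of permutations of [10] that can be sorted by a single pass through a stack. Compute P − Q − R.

Weakly increasing sequences with a_i ≤ i biject with Dyck paths of semilength 15, so there are C_15. So P = C_15 = 9694845.
Permutations of [n] avoiding any single length-3 pattern are counted by C_n; here n = 9. So Q = C_9 = 4862.
By Knuth's characterisation, the stack-sortable permutations of length 10 are the 231-avoiders, numbering C_10. So R = C_10 = 16796.
P − Q − R = 9694845 − 4862 − 16796 = 9673187.

9673187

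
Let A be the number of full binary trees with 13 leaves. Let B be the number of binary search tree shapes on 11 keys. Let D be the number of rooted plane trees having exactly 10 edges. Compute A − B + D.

Full binary trees with 13 leaves have 13−1 = 12 internal nodes, so there are C_12 of them. So A = C_12 = 208012.
There are C_n binary search tree shapes on n keys; with n = 11 that is C_11. So B = C_11 = 58786.
Rooted ordered trees with n edges are counted by C_n; here n = 10. So D = C_10 = 16796.
A − B + D = 208012 − 58786 + 16796 = 166022.

166022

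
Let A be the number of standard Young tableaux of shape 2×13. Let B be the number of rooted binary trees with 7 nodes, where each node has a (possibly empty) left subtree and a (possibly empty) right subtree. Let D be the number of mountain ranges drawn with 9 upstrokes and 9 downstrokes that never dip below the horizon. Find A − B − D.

Standard Young tableaux of shape 2×n are counted by C_n; here n = 13. So A = C_13 = 742900.
Rooted binary trees with 7 nodes (each child slot possibly empty) number C_7. So B = C_7 = 429.
Dyck paths of semilength n (length 2n) are counted by C_n; here n = 9. So D = C_9 = 4862.
A − B − D = 742900 − 429 − 4862 = 737609.

737609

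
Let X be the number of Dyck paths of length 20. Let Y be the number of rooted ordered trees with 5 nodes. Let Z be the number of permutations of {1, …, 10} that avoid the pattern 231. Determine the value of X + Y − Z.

14

A Dyck path with 10 up-steps and 10 down-steps has semilength 10, so there are C_10 of them. So X = C_10 = 16796.
A rooted plane tree on 5 nodes has 4 edges, and such trees are counted by C_4. So Y = C_4 = 14.
Permutations of [n] avoiding any single length-3 pattern are counted by C_n; here n = 10. So Z = C_10 = 16796.
X + Y − Z = 16796 + 14 − 16796 = 14.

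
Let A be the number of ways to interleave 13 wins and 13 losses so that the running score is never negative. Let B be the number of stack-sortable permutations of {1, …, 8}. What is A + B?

744330

Reading a vote for the leader as '(' and for the other as ')' turns such a sequence into a balanced string of 13 pairs, so the count is C_13. So A = C_13 = 742900.
By Knuth's characterisation, the stack-sortable permutations of length 8 are the 231-avoiders, numbering C_8. So B = C_8 = 1430.
A + B = 742900 + 1430 = 744330.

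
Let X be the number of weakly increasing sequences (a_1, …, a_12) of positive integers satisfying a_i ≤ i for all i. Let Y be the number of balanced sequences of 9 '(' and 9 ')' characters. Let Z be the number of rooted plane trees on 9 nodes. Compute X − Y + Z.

Weakly increasing sequences with a_i ≤ i biject with Dyck paths of semilength 12, so there are C_12. So X = C_12 = 208012.
A balanced arrangement of 9 bracket pairs is a Dyck word of semilength 9, so the count is C_9. So Y = C_9 = 4862.
A rooted plane tree on 9 nodes has 8 edges, and such trees are counted by C_8. So Z = C_8 = 1430.
X − Y + Z = 208012 − 4862 + 1430 = 204580.

204580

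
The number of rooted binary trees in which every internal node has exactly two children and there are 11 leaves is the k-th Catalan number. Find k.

Full binary trees with 11 leaves have 11−1 = 10 internal nodes, so there are C_10 of them.

10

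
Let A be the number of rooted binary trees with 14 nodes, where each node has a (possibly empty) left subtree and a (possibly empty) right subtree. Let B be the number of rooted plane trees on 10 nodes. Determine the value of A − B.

There are C_n binary search tree shapes on n keys; with n = 14 that is C_14. So A = C_14 = 2674440.
A rooted plane tree on 10 nodes has 9 edges, and such trees are counted by C_9. So B = C_9 = 4862.
A − B = 2674440 − 4862 = 2669578.

2669578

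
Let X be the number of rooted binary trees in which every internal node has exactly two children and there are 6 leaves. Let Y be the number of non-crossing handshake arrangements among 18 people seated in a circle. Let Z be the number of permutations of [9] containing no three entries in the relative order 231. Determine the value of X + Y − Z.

42

Full binary trees with 6 leaves have 6−1 = 5 internal nodes, so there are C_5 of them. So X = C_5 = 42.
With 18 = 2·9 people, non-crossing handshake pairings are non-crossing perfect matchings on a circle, counted by C_9. So Y = C_9 = 4862.
For any fixed pattern of length 3, the pattern-avoiding permutations of [9] number C_9. So Z = C_9 = 4862.
X + Y − Z = 42 + 4862 − 4862 = 42.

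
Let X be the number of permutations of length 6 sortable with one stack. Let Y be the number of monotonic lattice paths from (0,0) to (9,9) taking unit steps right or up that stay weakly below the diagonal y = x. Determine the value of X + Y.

4994

Stack-sortable permutations are exactly the 231-avoiding ones, counted by C_n; here n = 6. So X = C_6 = 132.
Sub-diagonal monotone paths from (0,0) to (9,9) biject with Dyck paths of semilength 9, giving C_9. So Y = C_9 = 4862.
X + Y = 132 + 4862 = 4994.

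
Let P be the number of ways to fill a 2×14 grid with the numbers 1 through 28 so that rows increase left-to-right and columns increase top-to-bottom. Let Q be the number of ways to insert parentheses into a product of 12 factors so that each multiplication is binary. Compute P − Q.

By the hook-length formula (or a Dyck-path bijection), SYT of shape 2×14 number C_14. So P = C_14 = 2674440.
Bracketing 12 factors into binary products is counted by C_{12−1} = C_11. So Q = C_11 = 58786.
P − Q = 2674440 − 58786 = 2615654.

2615654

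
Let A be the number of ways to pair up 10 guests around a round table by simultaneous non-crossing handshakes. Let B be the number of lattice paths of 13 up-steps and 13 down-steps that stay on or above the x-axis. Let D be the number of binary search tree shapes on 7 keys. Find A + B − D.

742513

Non-crossing handshake pairings of 2n people are counted by C_n; 10 people gives n = 5. So A = C_5 = 42.
A Dyck path with 13 up-steps and 13 down-steps has semilength 13, so there are C_13 of them. So B = C_13 = 742900.
Rooted binary trees with 7 nodes (each child slot possibly empty) number C_7. So D = C_7 = 429.
A + B − D = 42 + 742900 − 429 = 742513.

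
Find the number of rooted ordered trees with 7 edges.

Rooted ordered trees with n edges are counted by C_n; here n = 7.
C_7 = C_6 · 2(2·6+1)/(6+2) = 132 · 26/8 = 429.

429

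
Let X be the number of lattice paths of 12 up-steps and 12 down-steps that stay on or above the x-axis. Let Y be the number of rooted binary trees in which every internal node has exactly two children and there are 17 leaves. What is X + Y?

35565682

Paths of 12 up- and 12 down-steps that never dip below the axis are Dyck paths; their count is C_12. So X = C_12 = 208012.
A full binary tree with L leaves has L−1 internal nodes and is counted by C_{L−1}; L = 17 gives C_16. So Y = C_16 = 35357670.
X + Y = 208012 + 35357670 = 35565682.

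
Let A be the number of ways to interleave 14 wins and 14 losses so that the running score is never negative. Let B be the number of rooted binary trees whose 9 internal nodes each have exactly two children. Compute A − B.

2669578

Ballot sequences with n votes each where one side never trails are Dyck words, counted by C_n; here n = 14. So A = C_14 = 2674440.
The number of full binary trees on 9 internal nodes is the Catalan number C_9. So B = C_9 = 4862.
A − B = 2674440 − 4862 = 2669578.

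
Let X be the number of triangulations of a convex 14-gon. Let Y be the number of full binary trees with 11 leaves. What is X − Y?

191216

The number of triangulations of a 14-gon is the Catalan number C_12 (index = sides − 2). So X = C_12 = 208012.
A full binary tree with L leaves has L−1 internal nodes and is counted by C_{L−1}; L = 11 gives C_10. So Y = C_10 = 16796.
X − Y = 208012 − 16796 = 191216.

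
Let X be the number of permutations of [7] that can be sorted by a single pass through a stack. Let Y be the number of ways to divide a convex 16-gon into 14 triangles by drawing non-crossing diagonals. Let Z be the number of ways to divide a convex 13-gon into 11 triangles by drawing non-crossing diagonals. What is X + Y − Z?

Stack-sortable permutations are exactly the 231-avoiding ones, counted by C_n; here n = 7. So X = C_7 = 429.
Triangulations of a convex m-gon are counted by C_{m−2}; with m = 16 this is C_14. So Y = C_14 = 2674440.
The number of triangulations of a 13-gon is the Catalan number C_11 (index = sides − 2). So Z = C_11 = 58786.
X + Y − Z = 429 + 2674440 − 58786 = 2616083.

2616083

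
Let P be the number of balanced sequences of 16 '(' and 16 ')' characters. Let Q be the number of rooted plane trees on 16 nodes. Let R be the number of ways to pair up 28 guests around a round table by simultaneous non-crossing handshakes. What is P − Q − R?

With 16 pairs the number of balanced bracket strings is the Catalan number C_16. So P = C_16 = 35357670.
A rooted plane tree on 16 nodes has 15 edges, and such trees are counted by C_15. So Q = C_15 = 9694845.
With 28 = 2·14 people, non-crossing handshake pairings are non-crossing perfect matchings on a circle, counted by C_14. So R = C_14 = 2674440.
P − Q − R = 35357670 − 9694845 − 2674440 = 22988385.

22988385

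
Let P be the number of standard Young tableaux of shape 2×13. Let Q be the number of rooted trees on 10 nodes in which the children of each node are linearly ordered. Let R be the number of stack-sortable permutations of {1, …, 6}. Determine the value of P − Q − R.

By the hook-length formula (or a Dyck-path bijection), SYT of shape 2×13 number C_13. So P = C_13 = 742900.
Rooted ordered (plane) trees on m nodes have m−1 edges and are counted by C_{m−1}; m = 10 gives C_9. So Q = C_9 = 4862.
Stack-sortable permutations are exactly the 231-avoiding ones, counted by C_n; here n = 6. So R = C_6 = 132.
P − Q − R = 742900 − 4862 − 132 = 737906.

737906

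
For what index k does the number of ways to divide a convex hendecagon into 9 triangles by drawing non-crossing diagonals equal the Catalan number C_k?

9

A convex 11-gon is triangulated into 9 triangles, and the number of such triangulations is the Catalan number C_{11−2} = C_9.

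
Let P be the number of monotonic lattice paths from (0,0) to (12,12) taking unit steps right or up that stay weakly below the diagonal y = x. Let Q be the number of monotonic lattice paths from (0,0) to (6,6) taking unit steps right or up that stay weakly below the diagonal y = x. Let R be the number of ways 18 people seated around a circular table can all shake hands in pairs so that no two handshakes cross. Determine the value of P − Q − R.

203018

Monotone paths in an n×n grid that stay weakly below the diagonal are counted by C_n; here n = 12. So P = C_12 = 208012.
Monotone paths in an n×n grid that stay weakly below the diagonal are counted by C_n; here n = 6. So Q = C_6 = 132.
Non-crossing handshake pairings of 2n people are counted by C_n; 18 people gives n = 9. So R = C_9 = 4862.
P − Q − R = 208012 − 132 − 4862 = 203018.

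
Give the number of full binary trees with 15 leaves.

Full binary trees with 15 leaves have 15−1 = 14 internal nodes, so there are C_14 of them.
C_14 = 2674440.

2674440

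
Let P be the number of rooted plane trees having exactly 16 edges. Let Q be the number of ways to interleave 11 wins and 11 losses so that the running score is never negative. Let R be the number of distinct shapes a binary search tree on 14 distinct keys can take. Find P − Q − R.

Rooted ordered trees with n edges are counted by C_n; here n = 16. So P = C_16 = 35357670.
Reading a vote for the leader as '(' and for the other as ')' turns such a sequence into a balanced string of 11 pairs, so the count is C_11. So Q = C_11 = 58786.
Binary trees (left/right distinguished) on n nodes are counted by C_n; here n = 14. So R = C_14 = 2674440.
P − Q − R = 35357670 − 58786 − 2674440 = 32624444.

32624444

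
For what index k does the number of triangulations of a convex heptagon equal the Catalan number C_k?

The number of triangulations of a 7-gon is the Catalan number C_5 (index = sides − 2).

5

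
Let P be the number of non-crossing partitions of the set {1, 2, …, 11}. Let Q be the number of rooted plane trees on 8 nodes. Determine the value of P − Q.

Non-crossing partitions of an n-element set are counted by C_n; here n = 11. So P = C_11 = 58786.
A rooted plane tree on 8 nodes has 7 edges, and such trees are counted by C_7. So Q = C_7 = 429.
P − Q = 58786 − 429 = 58357.

58357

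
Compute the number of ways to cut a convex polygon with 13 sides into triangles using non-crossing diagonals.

Triangulations of a convex m-gon are counted by C_{m−2}; with m = 13 this is C_11.
C_11 = 58786.

58786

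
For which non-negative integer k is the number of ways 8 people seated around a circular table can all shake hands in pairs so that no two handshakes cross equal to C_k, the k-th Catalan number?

4

Non-crossing handshake pairings of 2n people are counted by C_n; 8 people gives n = 4.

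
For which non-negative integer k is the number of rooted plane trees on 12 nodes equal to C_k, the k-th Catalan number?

11

A rooted plane tree on 12 nodes has 11 edges, and such trees are counted by C_11.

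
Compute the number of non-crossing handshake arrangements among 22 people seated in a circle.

With 22 = 2·11 people, non-crossing handshake pairings are non-crossing perfect matchings on a circle, counted by C_11.
C_11 = C(22,11)/12 = 705432/12 = 58786.

58786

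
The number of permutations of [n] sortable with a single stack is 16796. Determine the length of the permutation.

Stack-sortable permutations of [n] are counted by C_n. The Catalan number equal to 16796 is C_10.

10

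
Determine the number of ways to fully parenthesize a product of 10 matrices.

Parenthesizations of m factors correspond to full binary trees with m leaves, counted by C_{m−1}; m = 10 gives C_9.
C_9 = C(18,9)/10 = 48620/10 = 4862.

4862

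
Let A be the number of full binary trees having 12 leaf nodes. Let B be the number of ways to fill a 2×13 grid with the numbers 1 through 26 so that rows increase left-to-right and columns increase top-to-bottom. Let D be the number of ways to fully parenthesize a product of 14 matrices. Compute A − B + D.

58786

A full binary tree with L leaves has L−1 internal nodes and is counted by C_{L−1}; L = 12 gives C_11. So A = C_11 = 58786.
By the hook-length formula (or a Dyck-path bijection), SYT of shape 2×13 number C_13. So B = C_13 = 742900.
Bracketing 14 factors into binary products is counted by C_{14−1} = C_13. So D = C_13 = 742900.
A − B + D = 58786 − 742900 + 742900 = 58786.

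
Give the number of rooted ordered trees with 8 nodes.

A rooted plane tree on 8 nodes has 7 edges, and such trees are counted by C_7.
C_7 = C(14,7)/8 = 3432/8 = 429.

429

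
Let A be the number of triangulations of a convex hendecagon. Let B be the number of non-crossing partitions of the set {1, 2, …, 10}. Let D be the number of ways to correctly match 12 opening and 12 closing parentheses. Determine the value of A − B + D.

Triangulations of a convex m-gon are counted by C_{m−2}; with m = 11 this is C_9. So A = C_9 = 4862.
Non-crossing partitions of an n-element set are counted by C_n; here n = 10. So B = C_10 = 16796.
With 12 pairs the number of balanced bracket strings is the Catalan number C_12. So D = C_12 = 208012.
A − B + D = 4862 − 16796 + 208012 = 196078.

196078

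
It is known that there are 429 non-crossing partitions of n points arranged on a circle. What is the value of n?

7

Non-crossing partitions of [n] are counted by C_n. The Catalan number equal to 429 is C_7.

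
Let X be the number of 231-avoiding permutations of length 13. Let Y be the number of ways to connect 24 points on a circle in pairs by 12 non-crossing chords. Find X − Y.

Permutations of [n] avoiding any single length-3 pattern are counted by C_n; here n = 13. So X = C_13 = 742900.
Pairing 24 circle points by 12 non-crossing chords gives C_12 matchings. So Y = C_12 = 208012.
X − Y = 742900 − 208012 = 534888.

534888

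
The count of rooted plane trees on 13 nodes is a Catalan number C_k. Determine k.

12

Rooted ordered (plane) trees on m nodes have m−1 edges and are counted by C_{m−1}; m = 13 gives C_12.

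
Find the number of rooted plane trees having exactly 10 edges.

Rooted ordered trees with n edges are counted by C_n; here n = 10.
C_10 = C_9 · 2(2·9+1)/(9+2) = 4862 · 38/11 = 16796.

16796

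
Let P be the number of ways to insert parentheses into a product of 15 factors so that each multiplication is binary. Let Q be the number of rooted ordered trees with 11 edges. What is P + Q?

2733226

Ways to associate a product of 15 factors correspond to binary trees on 15 leaves, so the count is C_14. So P = C_14 = 2674440.
Rooted ordered trees with n edges are counted by C_n; here n = 11. So Q = C_11 = 58786.
P + Q = 2674440 + 58786 = 2733226.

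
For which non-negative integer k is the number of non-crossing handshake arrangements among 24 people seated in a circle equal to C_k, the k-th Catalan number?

12

Non-crossing handshake pairings of 2n people are counted by C_n; 24 people gives n = 12.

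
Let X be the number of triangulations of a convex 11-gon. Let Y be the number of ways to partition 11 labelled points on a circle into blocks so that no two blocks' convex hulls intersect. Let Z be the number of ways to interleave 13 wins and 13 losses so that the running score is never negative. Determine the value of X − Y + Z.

A convex 11-gon is triangulated into 9 triangles, and the number of such triangulations is the Catalan number C_{11−2} = C_9. So X = C_9 = 4862.
The non-crossing partitions of [11] form a lattice of size C_11. So Y = C_11 = 58786.
Reading a vote for the leader as '(' and for the other as ')' turns such a sequence into a balanced string of 13 pairs, so the count is C_13. So Z = C_13 = 742900.
X − Y + Z = 4862 − 58786 + 742900 = 688976.

688976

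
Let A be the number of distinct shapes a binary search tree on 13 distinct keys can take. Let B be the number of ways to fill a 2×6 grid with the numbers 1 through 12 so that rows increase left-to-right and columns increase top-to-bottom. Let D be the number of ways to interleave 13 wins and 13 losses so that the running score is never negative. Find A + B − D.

Rooted binary trees with 13 nodes (each child slot possibly empty) number C_13. So A = C_13 = 742900.
Standard Young tableaux of shape 2×n are counted by C_n; here n = 6. So B = C_6 = 132.
Reading a vote for the leader as '(' and for the other as ')' turns such a sequence into a balanced string of 13 pairs, so the count is C_13. So D = C_13 = 742900.
A + B − D = 742900 + 132 − 742900 = 132.

132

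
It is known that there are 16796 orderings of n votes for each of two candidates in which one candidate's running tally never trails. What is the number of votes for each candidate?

Such ballot sequences with n votes each are counted by C_n; 16796 = C_10.

10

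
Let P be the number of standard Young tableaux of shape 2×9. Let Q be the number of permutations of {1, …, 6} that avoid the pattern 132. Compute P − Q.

By the hook-length formula (or a Dyck-path bijection), SYT of shape 2×9 number C_9. So P = C_9 = 4862.
Permutations of [n] avoiding any single length-3 pattern are counted by C_n; here n = 6. So Q = C_6 = 132.
P − Q = 4862 − 132 = 4730.

4730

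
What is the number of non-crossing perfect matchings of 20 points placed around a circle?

Pairing 20 circle points by 10 non-crossing chords gives C_10 matchings.
C_10 = C(20,10)/11 = 184756/11 = 16796.

16796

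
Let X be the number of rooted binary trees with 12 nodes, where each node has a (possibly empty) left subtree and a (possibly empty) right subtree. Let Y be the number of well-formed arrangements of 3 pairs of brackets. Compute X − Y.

208007

Rooted binary trees with 12 nodes (each child slot possibly empty) number C_12. So X = C_12 = 208012.
A balanced arrangement of 3 bracket pairs is a Dyck word of semilength 3, so the count is C_3. So Y = C_3 = 5.
X − Y = 208012 − 5 = 208007.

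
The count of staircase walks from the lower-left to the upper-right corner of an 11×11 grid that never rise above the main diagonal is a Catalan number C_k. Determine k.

Monotone paths in an n×n grid that stay weakly below the diagonal are counted by C_n; here n = 11.

11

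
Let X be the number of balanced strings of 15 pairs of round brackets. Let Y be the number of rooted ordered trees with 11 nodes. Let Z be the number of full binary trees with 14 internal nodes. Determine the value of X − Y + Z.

With 15 pairs the number of balanced bracket strings is the Catalan number C_15. So X = C_15 = 9694845.
A rooted plane tree on 11 nodes has 10 edges, and such trees are counted by C_10. So Y = C_10 = 16796.
Full binary trees with n internal nodes are counted by C_n; here n = 14. So Z = C_14 = 2674440.
X − Y + Z = 9694845 − 16796 + 2674440 = 12352489.

12352489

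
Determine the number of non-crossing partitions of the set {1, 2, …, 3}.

5

The non-crossing partitions of [3] form a lattice of size C_3.
C_3 = 5.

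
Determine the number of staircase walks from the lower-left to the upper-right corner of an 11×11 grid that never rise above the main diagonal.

Monotone paths in an n×n grid that stay weakly below the diagonal are counted by C_n; here n = 11.
C_11 = C(22,11)/12 = 705432/12 = 58786.

58786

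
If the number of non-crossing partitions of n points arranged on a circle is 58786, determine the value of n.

Non-crossing partitions of [n] are counted by C_n; 58786 = C_11.

11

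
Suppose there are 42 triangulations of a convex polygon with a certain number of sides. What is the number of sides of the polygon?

7

Triangulations of a convex m-gon are counted by C_{m−2}. The Catalan number equal to 42 is C_5.
So m − 2 = 5, giving m = 7 sides.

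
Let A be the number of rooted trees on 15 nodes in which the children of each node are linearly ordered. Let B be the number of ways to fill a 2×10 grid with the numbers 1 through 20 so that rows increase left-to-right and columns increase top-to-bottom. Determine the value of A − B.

A rooted plane tree on 15 nodes has 14 edges, and such trees are counted by C_14. So A = C_14 = 2674440.
Standard Young tableaux of shape 2×n are counted by C_n; here n = 10. So B = C_10 = 16796.
A − B = 2674440 − 16796 = 2657644.

2657644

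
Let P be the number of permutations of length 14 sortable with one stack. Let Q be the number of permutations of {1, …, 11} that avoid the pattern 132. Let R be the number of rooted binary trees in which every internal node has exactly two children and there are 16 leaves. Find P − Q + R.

Stack-sortable permutations are exactly the 231-avoiding ones, counted by C_n; here n = 14. So P = C_14 = 2674440.
For any fixed pattern of length 3, the pattern-avoiding permutations of [11] number C_11. So Q = C_11 = 58786.
Full binary trees with 16 leaves have 16−1 = 15 internal nodes, so there are C_15 of them. So R = C_15 = 9694845.
P − Q + R = 2674440 − 58786 + 9694845 = 12310499.

12310499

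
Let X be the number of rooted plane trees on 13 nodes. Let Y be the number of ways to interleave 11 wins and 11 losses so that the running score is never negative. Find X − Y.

A rooted plane tree on 13 nodes has 12 edges, and such trees are counted by C_12. So X = C_12 = 208012.
Reading a vote for the leader as '(' and for the other as ')' turns such a sequence into a balanced string of 11 pairs, so the count is C_11. So Y = C_11 = 58786.
X − Y = 208012 − 58786 = 149226.

149226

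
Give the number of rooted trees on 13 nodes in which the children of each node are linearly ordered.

208012

Rooted ordered (plane) trees on m nodes have m−1 edges and are counted by C_{m−1}; m = 13 gives C_12.
C_12 = C(24,12)/13 = 2704156/13 = 208012.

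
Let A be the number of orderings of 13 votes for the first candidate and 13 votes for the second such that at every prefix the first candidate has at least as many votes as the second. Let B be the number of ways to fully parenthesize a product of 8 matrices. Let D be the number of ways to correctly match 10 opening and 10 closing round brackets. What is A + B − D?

Ballot sequences with n votes each where one side never trails are Dyck words, counted by C_n; here n = 13. So A = C_13 = 742900.
Bracketing 8 factors into binary products is counted by C_{8−1} = C_7. So B = C_7 = 429.
Balanced strings of n pairs of brackets are counted by C_n; here n = 10. So D = C_10 = 16796.
A + B − D = 742900 + 429 − 16796 = 726533.

726533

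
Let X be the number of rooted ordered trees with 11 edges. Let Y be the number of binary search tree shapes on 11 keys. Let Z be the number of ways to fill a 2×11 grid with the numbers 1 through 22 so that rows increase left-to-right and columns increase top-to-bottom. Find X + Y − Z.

A rooted plane tree with 11 edges has 12 nodes, and the count is C_11. So X = C_11 = 58786.
Rooted binary trees with 11 nodes (each child slot possibly empty) number C_11. So Y = C_11 = 58786.
By the hook-length formula (or a Dyck-path bijection), SYT of shape 2×11 number C_11. So Z = C_11 = 58786.
X + Y − Z = 58786 + 58786 − 58786 = 58786.

58786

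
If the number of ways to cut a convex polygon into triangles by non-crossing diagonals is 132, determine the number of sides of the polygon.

8

Triangulations of a convex m-gon are counted by C_{m−2}; 132 = C_6.
So m − 2 = 6, giving m = 8 sides.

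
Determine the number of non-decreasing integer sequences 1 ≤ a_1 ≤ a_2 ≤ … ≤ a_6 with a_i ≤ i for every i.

Weakly increasing sequences with a_i ≤ i biject with Dyck paths of semilength 6, so there are C_6.
C_6 = C_5 · 2(2·5+1)/(5+2) = 42 · 22/7 = 132.

132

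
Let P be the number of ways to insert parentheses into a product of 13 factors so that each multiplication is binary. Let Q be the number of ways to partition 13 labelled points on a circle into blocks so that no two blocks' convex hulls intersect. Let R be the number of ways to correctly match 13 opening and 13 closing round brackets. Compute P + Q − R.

208012

Parenthesizations of m factors correspond to full binary trees with m leaves, counted by C_{m−1}; m = 13 gives C_12. So P = C_12 = 208012.
The non-crossing partitions of [13] form a lattice of size C_13. So Q = C_13 = 742900.
Balanced strings of n pairs of brackets are counted by C_n; here n = 13. So R = C_13 = 742900.
P + Q − R = 208012 + 742900 − 742900 = 208012.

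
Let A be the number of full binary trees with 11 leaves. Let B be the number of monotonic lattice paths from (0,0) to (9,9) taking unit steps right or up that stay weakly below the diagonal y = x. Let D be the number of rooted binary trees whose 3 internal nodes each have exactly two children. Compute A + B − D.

Full binary trees with 11 leaves have 11−1 = 10 internal nodes, so there are C_10 of them. So A = C_10 = 16796.
Sub-diagonal monotone paths from (0,0) to (9,9) biject with Dyck paths of semilength 9, giving C_9. So B = C_9 = 4862.
The number of full binary trees on 3 internal nodes is the Catalan number C_3. So D = C_3 = 5.
A + B − D = 16796 + 4862 − 5 = 21653.

21653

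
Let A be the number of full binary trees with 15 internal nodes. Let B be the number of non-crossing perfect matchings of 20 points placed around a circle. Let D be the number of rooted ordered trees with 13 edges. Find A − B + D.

Full binary trees with n internal nodes are counted by C_n; here n = 15. So A = C_15 = 9694845.
Pairing 20 circle points by 10 non-crossing chords gives C_10 matchings. So B = C_10 = 16796.
Rooted ordered trees with n edges are counted by C_n; here n = 13. So D = C_13 = 742900.
A − B + D = 9694845 − 16796 + 742900 = 10420949.

10420949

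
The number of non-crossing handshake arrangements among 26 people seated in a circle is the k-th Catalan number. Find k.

13

Non-crossing handshake pairings of 2n people are counted by C_n; 26 people gives n = 13.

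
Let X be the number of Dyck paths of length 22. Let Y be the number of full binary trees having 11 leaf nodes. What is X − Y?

41990

Paths of 11 up- and 11 down-steps that never dip below the axis are Dyck paths; their count is C_11. So X = C_11 = 58786.
Full binary trees with 11 leaves have 11−1 = 10 internal nodes, so there are C_10 of them. So Y = C_10 = 16796.
X − Y = 58786 − 16796 = 41990.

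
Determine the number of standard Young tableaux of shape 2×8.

1430

By the hook-length formula (or a Dyck-path bijection), SYT of shape 2×8 number C_8.
C_8 = C(16,8)/9 = 12870/9 = 1430.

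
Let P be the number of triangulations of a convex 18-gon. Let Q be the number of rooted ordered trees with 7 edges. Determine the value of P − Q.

The number of triangulations of an 18-gon is the Catalan number C_16 (index = sides − 2). So P = C_16 = 35357670.
Rooted ordered trees with n edges are counted by C_n; here n = 7. So Q = C_7 = 429.
P − Q = 35357670 − 429 = 35357241.

35357241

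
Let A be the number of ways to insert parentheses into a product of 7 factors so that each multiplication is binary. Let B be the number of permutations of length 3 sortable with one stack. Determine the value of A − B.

Parenthesizations of m factors correspond to full binary trees with m leaves, counted by C_{m−1}; m = 7 gives C_6. So A = C_6 = 132.
By Knuth's characterisation, the stack-sortable permutations of length 3 are the 231-avoiders, numbering C_3. So B = C_3 = 5.
A − B = 132 − 5 = 127.

127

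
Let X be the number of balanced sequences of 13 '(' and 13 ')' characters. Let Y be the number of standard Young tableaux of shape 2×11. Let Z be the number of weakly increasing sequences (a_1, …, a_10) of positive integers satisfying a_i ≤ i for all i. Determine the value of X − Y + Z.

A balanced arrangement of 13 bracket pairs is a Dyck word of semilength 13, so the count is C_13. So X = C_13 = 742900.
By the hook-length formula (or a Dyck-path bijection), SYT of shape 2×11 number C_11. So Y = C_11 = 58786.
Such sub-staircase sequences of length n are counted by C_n; here n = 10. So Z = C_10 = 16796.
X − Y + Z = 742900 − 58786 + 16796 = 700910.

700910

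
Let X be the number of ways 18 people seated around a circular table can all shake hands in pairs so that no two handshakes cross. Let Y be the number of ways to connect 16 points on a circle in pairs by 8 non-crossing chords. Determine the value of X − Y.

Non-crossing handshake pairings of 2n people are counted by C_n; 18 people gives n = 9. So X = C_9 = 4862.
Pairing 16 circle points by 8 non-crossing chords gives C_8 matchings. So Y = C_8 = 1430.
X − Y = 4862 − 1430 = 3432.

3432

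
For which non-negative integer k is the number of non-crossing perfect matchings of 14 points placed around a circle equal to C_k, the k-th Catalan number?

Non-crossing perfect matchings of 2n points on a circle are counted by C_n; with 14 points, n = 7.

7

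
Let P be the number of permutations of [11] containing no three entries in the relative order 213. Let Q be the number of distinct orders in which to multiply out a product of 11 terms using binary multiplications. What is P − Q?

Permutations of [n] avoiding any single length-3 pattern are counted by C_n; here n = 11. So P = C_11 = 58786.
Ways to associate a product of 11 factors correspond to binary trees on 11 leaves, so the count is C_10. So Q = C_10 = 16796.
P − Q = 58786 − 16796 = 41990.

41990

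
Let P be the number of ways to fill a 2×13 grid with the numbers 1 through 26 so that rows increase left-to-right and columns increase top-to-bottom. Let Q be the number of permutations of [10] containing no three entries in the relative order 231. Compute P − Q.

By the hook-length formula (or a Dyck-path bijection), SYT of shape 2×13 number C_13. So P = C_13 = 742900.
For any fixed pattern of length 3, the pattern-avoiding permutations of [10] number C_10. So Q = C_10 = 16796.
P − Q = 742900 − 16796 = 726104.

726104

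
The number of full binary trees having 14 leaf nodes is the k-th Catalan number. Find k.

13

A full binary tree with L leaves has L−1 internal nodes and is counted by C_{L−1}; L = 14 gives C_13.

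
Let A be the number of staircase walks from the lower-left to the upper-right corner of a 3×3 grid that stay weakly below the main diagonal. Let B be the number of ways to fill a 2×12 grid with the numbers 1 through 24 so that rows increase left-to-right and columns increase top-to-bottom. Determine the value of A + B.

208017

Monotone paths in an n×n grid that stay weakly below the diagonal are counted by C_n; here n = 3. So A = C_3 = 5.
By the hook-length formula (or a Dyck-path bijection), SYT of shape 2×12 number C_12. So B = C_12 = 208012.
A + B = 5 + 208012 = 208017.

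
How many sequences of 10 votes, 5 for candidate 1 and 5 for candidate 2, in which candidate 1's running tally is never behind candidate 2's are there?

42

Reading a vote for the leader as '(' and for the other as ')' turns such a sequence into a balanced string of 5 pairs, so the count is C_5.
C_5 = C(10,5)/6 = 252/6 = 42.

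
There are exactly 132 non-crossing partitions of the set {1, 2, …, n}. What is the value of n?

Non-crossing partitions of [n] are counted by C_n; 132 = C_6.

6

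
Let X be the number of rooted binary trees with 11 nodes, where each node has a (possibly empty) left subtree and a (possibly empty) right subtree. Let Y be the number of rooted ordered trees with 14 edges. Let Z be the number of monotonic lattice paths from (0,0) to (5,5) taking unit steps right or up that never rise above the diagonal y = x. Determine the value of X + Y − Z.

Binary trees (left/right distinguished) on n nodes are counted by C_n; here n = 11. So X = C_11 = 58786.
A rooted plane tree with 14 edges has 15 nodes, and the count is C_14. So Y = C_14 = 2674440.
Monotone paths in an n×n grid that stay weakly below the diagonal are counted by C_n; here n = 5. So Z = C_5 = 42.
X + Y − Z = 58786 + 2674440 − 42 = 2733184.

2733184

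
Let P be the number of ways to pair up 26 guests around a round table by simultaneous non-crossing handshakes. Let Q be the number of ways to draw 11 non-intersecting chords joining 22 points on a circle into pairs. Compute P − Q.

With 26 = 2·13 people, non-crossing handshake pairings are non-crossing perfect matchings on a circle, counted by C_13. So P = C_13 = 742900.
Non-crossing perfect matchings of 2n points on a circle are counted by C_n; with 22 points, n = 11. So Q = C_11 = 58786.
P − Q = 742900 − 58786 = 684114.

684114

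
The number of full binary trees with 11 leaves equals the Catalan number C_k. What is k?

10

A full binary tree with L leaves has L−1 internal nodes and is counted by C_{L−1}; L = 11 gives C_10.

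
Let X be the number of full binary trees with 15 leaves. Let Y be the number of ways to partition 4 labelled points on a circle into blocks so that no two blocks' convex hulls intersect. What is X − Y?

2674426

Full binary trees with 15 leaves have 15−1 = 14 internal nodes, so there are C_14 of them. So X = C_14 = 2674440.
Non-crossing partitions of an n-element set are counted by C_n; here n = 4. So Y = C_4 = 14.
X − Y = 2674440 − 14 = 2674426.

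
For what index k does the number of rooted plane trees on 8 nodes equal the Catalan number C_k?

Rooted ordered (plane) trees on m nodes have m−1 edges and are counted by C_{m−1}; m = 8 gives C_7.

7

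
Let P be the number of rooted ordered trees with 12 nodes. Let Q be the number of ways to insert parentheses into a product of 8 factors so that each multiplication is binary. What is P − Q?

A rooted plane tree on 12 nodes has 11 edges, and such trees are counted by C_11. So P = C_11 = 58786.
Ways to associate a product of 8 factors correspond to binary trees on 8 leaves, so the count is C_7. So Q = C_7 = 429.
P − Q = 58786 − 429 = 58357.

58357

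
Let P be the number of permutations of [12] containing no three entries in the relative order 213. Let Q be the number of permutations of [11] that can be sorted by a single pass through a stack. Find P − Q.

For any fixed pattern of length 3, the pattern-avoiding permutations of [12] number C_12. So P = C_12 = 208012.
By Knuth's characterisation, the stack-sortable permutations of length 11 are the 231-avoiders, numbering C_11. So Q = C_11 = 58786.
P − Q = 208012 − 58786 = 149226.

149226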